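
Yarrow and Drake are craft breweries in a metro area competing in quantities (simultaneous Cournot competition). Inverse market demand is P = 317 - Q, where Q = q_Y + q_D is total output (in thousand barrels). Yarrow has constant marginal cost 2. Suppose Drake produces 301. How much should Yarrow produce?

With the rival's output fixed at 301, Yarrow's profit is π_Y = (317 - 301 - q_Y)q_Y - (2q_Y) = (16 - q_Y)q_Y - (2q_Y).
∂π_Y/∂q_Y = 14 - 2q_Y = 0, so q_Y = 7.

7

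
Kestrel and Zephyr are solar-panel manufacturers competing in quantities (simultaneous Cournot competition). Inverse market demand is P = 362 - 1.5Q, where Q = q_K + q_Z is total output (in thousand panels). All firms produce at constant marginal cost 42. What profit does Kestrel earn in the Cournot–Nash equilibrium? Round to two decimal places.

A representative firm's profit is π_i = q_i(362 - 1.5Q) - 42q_i.
First-order condition (treating rivals' output as given): 320 - 3q_i - (3/2)q_j = 0.
With identical firms every q_j equals q_i, so q_j = q_i and 320 = (9/2)q_i, giving q_i = 640/9.
Price P = 362 - (3/2)·(1280/9) = 446/3.
Kestrel's profit: (446/3 - 42)·(640/9) = 7585.1852.

7585.19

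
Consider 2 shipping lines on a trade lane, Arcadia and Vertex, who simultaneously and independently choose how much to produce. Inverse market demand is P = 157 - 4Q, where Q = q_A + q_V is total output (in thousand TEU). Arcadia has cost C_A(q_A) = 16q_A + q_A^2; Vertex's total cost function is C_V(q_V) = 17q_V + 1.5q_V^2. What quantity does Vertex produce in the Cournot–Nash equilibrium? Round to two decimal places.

8.89

Arcadia's profit: π_A = (157 - 4Q)q_A - (16q_A + q_A²). Setting ∂π_A/∂q_A = 0: 141 - 10q_A - 4(q_V) = 0.
Vertex's first-order condition: 140 - 11q_V - 4(q_A) = 0.
Rearranging gives the reaction functions q_A = (141 - 4q_V)/10 and q_V = (140 - 4q_A)/11.
Substituting one into the other gives q_A = 991/94 and q_V = 418/47.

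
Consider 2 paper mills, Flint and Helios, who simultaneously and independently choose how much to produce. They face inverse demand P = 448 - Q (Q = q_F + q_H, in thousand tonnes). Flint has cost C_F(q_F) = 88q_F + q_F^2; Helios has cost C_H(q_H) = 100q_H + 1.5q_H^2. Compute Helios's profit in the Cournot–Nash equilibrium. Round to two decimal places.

Flint's profit: π_F = (448 - Q)q_F - (88q_F + q_F²). Setting ∂π_F/∂q_F = 0: 360 - 4q_F - (q_H) = 0.
Helios's profit: π_H = (448 - Q)q_H - (100q_H + (3/2)q_H²). Setting ∂π_H/∂q_H = 0: 348 - 5q_H - (q_F) = 0.
Best responses: q_F = (360 - q_H)/4, q_H = (348 - q_F)/5.
Substituting one into the other gives q_F = 1452/19 and q_H = 1032/19.
Price P = 448 - 130.7368 = 317.2632.
Helios's profit: 317.2632·(1032/19) - 100·(1032/19) - (3/2)(1032/19)² = 7375.5125.

7375.51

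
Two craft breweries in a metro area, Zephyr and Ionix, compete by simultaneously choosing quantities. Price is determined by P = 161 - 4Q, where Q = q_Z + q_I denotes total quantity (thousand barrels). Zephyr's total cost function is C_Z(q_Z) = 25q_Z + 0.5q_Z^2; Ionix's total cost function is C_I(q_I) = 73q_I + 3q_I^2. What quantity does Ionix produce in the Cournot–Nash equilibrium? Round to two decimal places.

Zephyr's profit: π_Z = (161 - 4Q)q_Z - (25q_Z + (1/2)q_Z²). Setting ∂π_Z/∂q_Z = 0: 136 - 9q_Z - 4(q_I) = 0.
Ionix's profit: π_I = (161 - 4Q)q_I - (73q_I + 3q_I²). Setting ∂π_I/∂q_I = 0: 88 - 14q_I - 4(q_Z) = 0.
So q_Z = (136 - 4q_I)/9 and q_I = (88 - 4q_Z)/14.
Solving the pair: q_Z = 776/55, q_I = 124/55.

2.25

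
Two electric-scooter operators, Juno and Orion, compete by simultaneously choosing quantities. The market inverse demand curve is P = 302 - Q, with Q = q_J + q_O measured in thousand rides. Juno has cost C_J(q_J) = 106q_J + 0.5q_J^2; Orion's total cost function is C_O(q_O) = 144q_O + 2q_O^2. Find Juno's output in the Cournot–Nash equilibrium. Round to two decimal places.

59.88

Juno's profit: π_J = (302 - Q)q_J - (106q_J + (1/2)q_J²). Setting ∂π_J/∂q_J = 0: 196 - 3q_J - (q_O) = 0.
Orion's profit: π_O = (302 - Q)q_O - (144q_O + 2q_O²). Setting ∂π_O/∂q_O = 0: 158 - 6q_O - (q_J) = 0.
Rearranging gives the reaction functions q_J = (196 - q_O)/3 and q_O = (158 - q_J)/6.
Solving the pair: q_J = 1018/17, q_O = 278/17.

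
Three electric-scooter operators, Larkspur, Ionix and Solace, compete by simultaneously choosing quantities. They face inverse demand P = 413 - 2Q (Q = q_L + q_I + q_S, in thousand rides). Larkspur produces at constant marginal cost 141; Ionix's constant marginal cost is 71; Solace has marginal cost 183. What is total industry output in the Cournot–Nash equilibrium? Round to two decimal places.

Larkspur's profit: π_L = (413 - 2Q)q_L - (141q_L). Setting ∂π_L/∂q_L = 0: 272 - 4q_L - 2(q_I + q_S) = 0.
Ionix's profit: π_I = (413 - 2Q)q_I - (71q_I). Setting ∂π_I/∂q_I = 0: 342 - 4q_I - 2(q_L + q_S) = 0.
Solace's first-order condition: 230 - 4q_S - 2(q_L + q_I) = 0.
Adding the 3 first-order conditions: 844 − 8Q = 0, so Q = 211/2.
Back-substituting: q_L = (272 − 211)/2 = 61/2, q_I = (342 − 211)/2 = 131/2, q_S = (230 − 211)/2 = 19/2.
Total output Q = 61/2 + 131/2 + 19/2 = 211/2.

105.50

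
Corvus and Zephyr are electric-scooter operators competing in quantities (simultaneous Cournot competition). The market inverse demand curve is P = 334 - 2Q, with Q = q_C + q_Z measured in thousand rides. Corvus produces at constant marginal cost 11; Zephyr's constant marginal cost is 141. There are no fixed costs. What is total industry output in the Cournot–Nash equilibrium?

Corvus's profit: π_C = (334 - 2Q)q_C - (11q_C). Setting ∂π_C/∂q_C = 0: 323 - 4q_C - 2(q_Z) = 0.
Zephyr's profit: π_Z = (334 - 2Q)q_Z - (141q_Z). Setting ∂π_Z/∂q_Z = 0: 193 - 4q_Z - 2(q_C) = 0.
So q_C = (323 - 2q_Z)/4 and q_Z = (193 - 2q_C)/4.
Solving the pair: q_C = 151/2, q_Z = 21/2.
Total output Q = 151/2 + 21/2 = 86.

86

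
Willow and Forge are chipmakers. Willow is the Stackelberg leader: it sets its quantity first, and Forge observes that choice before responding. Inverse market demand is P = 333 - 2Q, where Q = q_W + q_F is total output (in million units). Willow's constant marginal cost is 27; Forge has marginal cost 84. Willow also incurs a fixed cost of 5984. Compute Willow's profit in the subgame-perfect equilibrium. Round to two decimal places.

2251.56

Solve by backward induction. Given q_W, the follower Forge maximises π_F = (333 - 2q_W - 2q_F)q_F - 84q_F.
∂π_F/∂q_F = 249 - 2q_W - 4q_F = 0 gives the reaction function q_F = (249 - 2q_W)/4.
The leader anticipates this reaction. Substituting into P = 333 - 2Q gives P = 417/2 - q_W, so π_W = (417/2 - q_W)q_W - 27q_W.
The leader's first-order condition 363/2 - 2q_W = 0 yields q_W = 363/4.
Then q_F = (249 - 2·(363/4))/4 = 135/8.
Price P = 333 - 2·(861/8) = 471/4.
Willow's profit: (471/4 - 27)·(363/4) - 5984 = 2251.5625.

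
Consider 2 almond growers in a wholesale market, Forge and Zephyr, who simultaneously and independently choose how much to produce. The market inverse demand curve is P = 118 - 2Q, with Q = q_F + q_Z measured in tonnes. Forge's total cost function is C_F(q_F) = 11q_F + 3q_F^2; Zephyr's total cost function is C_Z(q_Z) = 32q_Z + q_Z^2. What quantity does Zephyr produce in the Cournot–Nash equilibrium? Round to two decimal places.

11.54

Forge's profit: π_F = (118 - 2Q)q_F - (11q_F + 3q_F²). Setting ∂π_F/∂q_F = 0: 107 - 10q_F - 2(q_Z) = 0.
Zephyr's profit: π_Z = (118 - 2Q)q_Z - (32q_Z + q_Z²). Setting ∂π_Z/∂q_Z = 0: 86 - 6q_Z - 2(q_F) = 0.
Rearranging gives the reaction functions q_F = (107 - 2q_Z)/10 and q_Z = (86 - 2q_F)/6.
Solving the pair: q_F = 235/28, q_Z = 323/28.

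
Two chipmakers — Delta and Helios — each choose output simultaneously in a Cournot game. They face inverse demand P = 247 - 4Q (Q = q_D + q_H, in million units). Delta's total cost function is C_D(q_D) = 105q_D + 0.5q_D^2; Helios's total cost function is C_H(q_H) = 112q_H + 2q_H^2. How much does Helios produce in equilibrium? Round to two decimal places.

Delta's profit: π_D = (247 - 4Q)q_D - (105q_D + (1/2)q_D²). Setting ∂π_D/∂q_D = 0: 142 - 9q_D - 4(q_H) = 0.
Helios's first-order condition: 135 - 12q_H - 4(q_D) = 0.
Rearranging gives the reaction functions q_D = (142 - 4q_H)/9 and q_H = (135 - 4q_D)/12.
Substituting one into the other gives q_D = 291/23 and q_H = 647/92.

7.03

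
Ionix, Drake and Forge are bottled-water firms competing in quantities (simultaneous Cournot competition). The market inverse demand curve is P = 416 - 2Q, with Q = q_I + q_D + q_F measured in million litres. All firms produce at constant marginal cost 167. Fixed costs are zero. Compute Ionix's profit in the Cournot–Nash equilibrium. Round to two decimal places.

1937.53

Each firm earns π_i = (416 - 2Q)q_i - 167q_i.
Setting ∂π_i/∂q_i = 0 with rivals' quantities fixed: 249 - 4q_i - 2·Σ_{j≠i} q_j = 0.
With identical firms every q_j equals q_i, so Σ_{j≠i} q_j = 2q_i and 249 = 8q_i, giving q_i = 249/8.
Price P = 416 - 2·(747/8) = 917/4.
Ionix's profit: (917/4 - 167)·(249/8) = 1937.5313.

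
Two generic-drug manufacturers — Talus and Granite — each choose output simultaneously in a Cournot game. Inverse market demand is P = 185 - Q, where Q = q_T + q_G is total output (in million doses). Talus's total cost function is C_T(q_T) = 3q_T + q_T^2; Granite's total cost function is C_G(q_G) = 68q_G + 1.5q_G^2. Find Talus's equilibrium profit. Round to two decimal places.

3483.93

Talus's profit: π_T = (185 - Q)q_T - (3q_T + q_T²). Setting ∂π_T/∂q_T = 0: 182 - 4q_T - (q_G) = 0.
Granite's profit: π_G = (185 - Q)q_G - (68q_G + (3/2)q_G²). Setting ∂π_G/∂q_G = 0: 117 - 5q_G - (q_T) = 0.
So q_T = (182 - q_G)/4 and q_G = (117 - q_T)/5.
Solving the pair: q_T = 793/19, q_G = 286/19.
Price P = 185 - 1079/19 = 128.2105.
Talus's profit: 128.2105·(793/19) - 3·(793/19) - (793/19)² = 3483.9280.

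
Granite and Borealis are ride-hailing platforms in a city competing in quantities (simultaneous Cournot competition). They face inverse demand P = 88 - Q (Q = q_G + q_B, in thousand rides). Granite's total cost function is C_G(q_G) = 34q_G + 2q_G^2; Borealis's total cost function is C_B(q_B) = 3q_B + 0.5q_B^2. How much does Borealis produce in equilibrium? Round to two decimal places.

Granite's profit: π_G = (88 - Q)q_G - (34q_G + 2q_G²). Setting ∂π_G/∂q_G = 0: 54 - 6q_G - (q_B) = 0.
Borealis's profit: π_B = (88 - Q)q_B - (3q_B + (1/2)q_B²). Setting ∂π_B/∂q_B = 0: 85 - 3q_B - (q_G) = 0.
Best responses: q_G = (54 - q_B)/6, q_B = (85 - q_G)/3.
Solving the pair: q_G = 77/17, q_B = 456/17.

26.82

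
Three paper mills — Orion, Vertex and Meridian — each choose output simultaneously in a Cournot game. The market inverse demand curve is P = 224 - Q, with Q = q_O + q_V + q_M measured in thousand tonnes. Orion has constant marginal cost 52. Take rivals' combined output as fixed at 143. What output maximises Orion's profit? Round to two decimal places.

With rivals' combined output fixed at 143, Orion's profit is π_O = (224 - 143 - q_O)q_O - (52q_O) = (81 - q_O)q_O - (52q_O).
∂π_O/∂q_O = 29 - 2q_O = 0, so q_O = 29/2.

14.50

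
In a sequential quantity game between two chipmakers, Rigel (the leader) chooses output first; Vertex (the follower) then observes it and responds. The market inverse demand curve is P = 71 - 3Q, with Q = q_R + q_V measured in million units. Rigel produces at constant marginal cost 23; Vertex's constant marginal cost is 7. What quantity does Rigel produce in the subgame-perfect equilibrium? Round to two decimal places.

The follower Vertex best-responds to any q_R: π_V = (71 - 3Q)q_V - 7q_V.
Setting the follower's marginal profit to zero, 64 - 3q_R - 6q_V = 0, i.e. q_V = (64 - 3q_R)/6.
Rigel substitutes q_V(q_R) into its own profit: π_R = q_R(71 - 3q_R - (64 - 3q_R)/2) - 23q_R = (39 - (3/2)q_R)q_R - 23q_R.
Maximising: ∂π_R/∂q_R = 16 - 3q_R = 0, giving q_R = 16/3.
Then q_V = (64 - 3·(16/3))/6 = 8.

5.33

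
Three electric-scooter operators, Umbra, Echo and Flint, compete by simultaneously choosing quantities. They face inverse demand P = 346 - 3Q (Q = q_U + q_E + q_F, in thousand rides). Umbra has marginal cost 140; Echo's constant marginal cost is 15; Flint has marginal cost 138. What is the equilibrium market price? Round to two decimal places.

159.75

Umbra's profit: π_U = (346 - 3Q)q_U - (140q_U). Setting ∂π_U/∂q_U = 0: 206 - 6q_U - 3(q_E + q_F) = 0.
Echo's profit: π_E = (346 - 3Q)q_E - (15q_E). Setting ∂π_E/∂q_E = 0: 331 - 6q_E - 3(q_U + q_F) = 0.
Flint's first-order condition: 208 - 6q_F - 3(q_U + q_E) = 0.
Adding the 3 first-order conditions: 745 − 12Q = 0, so Q = 745/12.
Back-substituting: q_U = (206 − 745/4)/3 = 79/12, q_E = (331 − 745/4)/3 = 193/4, q_F = (208 − 745/4)/3 = 29/4.
Total output Q = 745/12, so price P = 346 - 3·(745/12) = 639/4.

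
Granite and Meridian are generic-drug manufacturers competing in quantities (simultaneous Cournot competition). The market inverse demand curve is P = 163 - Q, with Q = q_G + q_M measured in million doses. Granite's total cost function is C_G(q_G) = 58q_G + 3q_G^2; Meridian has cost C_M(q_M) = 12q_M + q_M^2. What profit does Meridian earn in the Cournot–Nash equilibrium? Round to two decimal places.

2531.96

Granite's profit: π_G = (163 - Q)q_G - (58q_G + 3q_G²). Setting ∂π_G/∂q_G = 0: 105 - 8q_G - (q_M) = 0.
Meridian's first-order condition: 151 - 4q_M - (q_G) = 0.
So q_G = (105 - q_M)/8 and q_M = (151 - q_G)/4.
Solving the pair: q_G = 269/31, q_M = 1103/31.
Price P = 163 - 1372/31 = 118.7419.
Meridian's profit: 118.7419·(1103/31) - 12·(1103/31) - (1103/31)² = 2531.9646.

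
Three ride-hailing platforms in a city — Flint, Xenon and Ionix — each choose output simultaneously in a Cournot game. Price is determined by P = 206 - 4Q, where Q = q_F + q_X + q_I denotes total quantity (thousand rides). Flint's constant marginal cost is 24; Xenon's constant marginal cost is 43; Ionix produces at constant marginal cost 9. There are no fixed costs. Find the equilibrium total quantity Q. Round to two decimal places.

33.88

Flint's profit: π_F = (206 - 4Q)q_F - (24q_F). Setting ∂π_F/∂q_F = 0: 182 - 8q_F - 4(q_X + q_I) = 0.
Xenon's profit: π_X = (206 - 4Q)q_X - (43q_X). Setting ∂π_X/∂q_X = 0: 163 - 8q_X - 4(q_F + q_I) = 0.
Ionix's first-order condition: 197 - 8q_I - 4(q_F + q_X) = 0.
Adding the 3 first-order conditions: 542 − 16Q = 0, so Q = 271/8.
Back-substituting: q_F = (182 − 271/2)/4 = 93/8, q_X = (163 − 271/2)/4 = 55/8, q_I = (197 − 271/2)/4 = 123/8.
Total output Q = 93/8 + 55/8 + 123/8 = 271/8.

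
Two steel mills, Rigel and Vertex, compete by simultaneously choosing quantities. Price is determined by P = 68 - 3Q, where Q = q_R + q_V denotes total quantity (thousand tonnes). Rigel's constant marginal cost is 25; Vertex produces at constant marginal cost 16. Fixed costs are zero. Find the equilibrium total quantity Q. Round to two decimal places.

Rigel's profit: π_R = (68 - 3Q)q_R - (25q_R). Setting ∂π_R/∂q_R = 0: 43 - 6q_R - 3(q_V) = 0.
Vertex's profit: π_V = (68 - 3Q)q_V - (16q_V). Setting ∂π_V/∂q_V = 0: 52 - 6q_V - 3(q_R) = 0.
So q_R = (43 - 3q_V)/6 and q_V = (52 - 3q_R)/6.
Solving the pair: q_R = 34/9, q_V = 61/9.
Total output Q = 34/9 + 61/9 = 95/9.

10.56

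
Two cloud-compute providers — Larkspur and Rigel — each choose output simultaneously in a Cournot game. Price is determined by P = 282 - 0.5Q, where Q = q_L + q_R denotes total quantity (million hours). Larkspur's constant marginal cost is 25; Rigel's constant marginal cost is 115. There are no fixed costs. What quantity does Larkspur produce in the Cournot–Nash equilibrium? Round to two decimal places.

231.33

Larkspur's profit: π_L = (282 - 0.5Q)q_L - (25q_L). Setting ∂π_L/∂q_L = 0: 257 - q_L - (1/2)(q_R) = 0.
Rigel's first-order condition: 167 - q_R - (1/2)(q_L) = 0.
So q_L = (257 - (1/2)q_R) and q_R = (167 - (1/2)q_L).
Substituting one into the other gives q_L = 694/3 and q_R = 154/3.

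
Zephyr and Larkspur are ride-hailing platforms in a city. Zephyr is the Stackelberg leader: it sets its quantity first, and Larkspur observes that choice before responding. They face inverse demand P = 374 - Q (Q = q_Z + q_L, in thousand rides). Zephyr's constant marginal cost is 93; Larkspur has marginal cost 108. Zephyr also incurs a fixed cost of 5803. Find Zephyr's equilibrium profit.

The follower Larkspur best-responds to any q_Z: π_L = (374 - Q)q_L - 108q_L.
Setting the follower's marginal profit to zero, 266 - q_Z - 2q_L = 0, i.e. q_L = (266 - q_Z)/2.
The leader anticipates this reaction. Substituting into P = 374 - Q gives P = 241 - (1/2)q_Z, so π_Z = (241 - (1/2)q_Z)q_Z - 93q_Z.
Maximising: ∂π_Z/∂q_Z = 148 - q_Z = 0, giving q_Z = 148.
Then q_L = (266 - 148)/2 = 59.
Price P = 374 - 207 = 167.
Zephyr's profit: (167 - 93)·148 - 5803 = 5149.

5149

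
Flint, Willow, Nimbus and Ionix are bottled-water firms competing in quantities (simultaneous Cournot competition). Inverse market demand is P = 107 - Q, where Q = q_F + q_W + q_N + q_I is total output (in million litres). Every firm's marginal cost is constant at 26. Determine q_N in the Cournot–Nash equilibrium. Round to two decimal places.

16.20

Each firm earns π_i = (107 - Q)q_i - 26q_i.
Setting ∂π_i/∂q_i = 0 with rivals' quantities fixed: 81 - 2q_i - Σ_{j≠i} q_j = 0.
With identical firms every q_j equals q_i, so Σ_{j≠i} q_j = 3q_i and 81 = 5q_i, giving q_i = 81/5.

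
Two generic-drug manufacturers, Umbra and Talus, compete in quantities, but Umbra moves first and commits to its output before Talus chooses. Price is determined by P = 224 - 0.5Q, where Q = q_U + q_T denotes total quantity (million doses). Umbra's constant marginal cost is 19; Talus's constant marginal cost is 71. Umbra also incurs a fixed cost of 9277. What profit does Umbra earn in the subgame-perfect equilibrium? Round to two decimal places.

7235.25

Solve by backward induction. Given q_U, the follower Talus maximises π_T = (224 - (1/2)q_U - (1/2)q_T)q_T - 71q_T.
∂π_T/∂q_T = 153 - (1/2)q_U - q_T = 0 gives the reaction function q_T = (153 - (1/2)q_U).
Umbra substitutes q_T(q_U) into its own profit: π_U = q_U(224 - (1/2)q_U - (153 - (1/2)q_U)/2) - 19q_U = (295/2 - (1/4)q_U)q_U - 19q_U.
Maximising: ∂π_U/∂q_U = 257/2 - (1/2)q_U = 0, giving q_U = 257.
Then q_T = (153 - (1/2)·257) = 49/2.
Price P = 224 - (1/2)·(563/2) = 333/4.
Umbra's profit: (333/4 - 19)·257 - 9277 = 7235.2500.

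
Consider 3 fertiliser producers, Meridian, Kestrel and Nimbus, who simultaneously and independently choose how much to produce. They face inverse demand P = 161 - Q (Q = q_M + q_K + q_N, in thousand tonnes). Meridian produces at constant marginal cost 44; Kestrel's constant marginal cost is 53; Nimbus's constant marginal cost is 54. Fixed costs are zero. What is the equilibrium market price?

Meridian's profit: π_M = (161 - Q)q_M - (44q_M). Setting ∂π_M/∂q_M = 0: 117 - 2q_M - (q_K + q_N) = 0.
Kestrel's first-order condition: 108 - 2q_K - (q_M + q_N) = 0.
Nimbus's profit: π_N = (161 - Q)q_N - (54q_N). Setting ∂π_N/∂q_N = 0: 107 - 2q_N - (q_M + q_K) = 0.
Adding the 3 first-order conditions: 332 − 4Q = 0, so Q = 83.
Back-substituting: q_M = (117 − 83) = 34, q_K = (108 − 83) = 25, q_N = (107 − 83) = 24.
Total output Q = 83, so price P = 161 - 83 = 78.

78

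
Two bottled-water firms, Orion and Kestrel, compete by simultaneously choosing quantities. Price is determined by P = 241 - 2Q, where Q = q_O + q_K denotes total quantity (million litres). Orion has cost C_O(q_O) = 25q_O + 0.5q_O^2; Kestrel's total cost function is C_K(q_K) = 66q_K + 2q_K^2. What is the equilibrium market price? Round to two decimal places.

Orion's profit: π_O = (241 - 2Q)q_O - (25q_O + (1/2)q_O²). Setting ∂π_O/∂q_O = 0: 216 - 5q_O - 2(q_K) = 0.
Kestrel's first-order condition: 175 - 8q_K - 2(q_O) = 0.
So q_O = (216 - 2q_K)/5 and q_K = (175 - 2q_O)/8.
Substituting one into the other gives q_O = 689/18 and q_K = 443/36.
Total output Q = 607/12, so price P = 241 - 2·(607/12) = 839/6.

139.83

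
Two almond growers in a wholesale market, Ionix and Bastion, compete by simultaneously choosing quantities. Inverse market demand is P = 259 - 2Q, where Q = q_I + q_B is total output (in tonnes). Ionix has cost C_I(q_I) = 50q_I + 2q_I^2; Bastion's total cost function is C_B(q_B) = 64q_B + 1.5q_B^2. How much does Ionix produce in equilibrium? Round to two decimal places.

20.63

Ionix's profit: π_I = (259 - 2Q)q_I - (50q_I + 2q_I²). Setting ∂π_I/∂q_I = 0: 209 - 8q_I - 2(q_B) = 0.
Bastion's profit: π_B = (259 - 2Q)q_B - (64q_B + (3/2)q_B²). Setting ∂π_B/∂q_B = 0: 195 - 7q_B - 2(q_I) = 0.
So q_I = (209 - 2q_B)/8 and q_B = (195 - 2q_I)/7.
Substituting one into the other gives q_I = 1073/52 and q_B = 571/26.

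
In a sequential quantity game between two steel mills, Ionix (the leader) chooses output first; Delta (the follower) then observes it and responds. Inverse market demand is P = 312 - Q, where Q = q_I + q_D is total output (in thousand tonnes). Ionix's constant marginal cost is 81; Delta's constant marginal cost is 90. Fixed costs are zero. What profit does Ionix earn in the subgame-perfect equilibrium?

Solve by backward induction. Given q_I, the follower Delta maximises π_D = (312 - q_I - q_D)q_D - 90q_D.
Setting the follower's marginal profit to zero, 222 - q_I - 2q_D = 0, i.e. q_D = (222 - q_I)/2.
Ionix substitutes q_D(q_I) into its own profit: π_I = q_I(312 - q_I - (222 - q_I)/2) - 81q_I = (201 - (1/2)q_I)q_I - 81q_I.
The leader's first-order condition 120 - q_I = 0 yields q_I = 120.
Then q_D = (222 - 120)/2 = 51.
Price P = 312 - 171 = 141.
Ionix's profit: (141 - 81)·120 = 7200.

7200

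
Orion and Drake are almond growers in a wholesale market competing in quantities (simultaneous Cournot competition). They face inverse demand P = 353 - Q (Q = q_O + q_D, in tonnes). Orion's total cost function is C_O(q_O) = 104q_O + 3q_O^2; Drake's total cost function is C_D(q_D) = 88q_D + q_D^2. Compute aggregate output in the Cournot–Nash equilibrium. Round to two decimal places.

83.94

Orion's profit: π_O = (353 - Q)q_O - (104q_O + 3q_O²). Setting ∂π_O/∂q_O = 0: 249 - 8q_O - (q_D) = 0.
Drake's profit: π_D = (353 - Q)q_D - (88q_D + q_D²). Setting ∂π_D/∂q_D = 0: 265 - 4q_D - (q_O) = 0.
Rearranging gives the reaction functions q_O = (249 - q_D)/8 and q_D = (265 - q_O)/4.
Solving the pair: q_O = 731/31, q_D = 1871/31.
Total output Q = 731/31 + 1871/31 = 83.9355.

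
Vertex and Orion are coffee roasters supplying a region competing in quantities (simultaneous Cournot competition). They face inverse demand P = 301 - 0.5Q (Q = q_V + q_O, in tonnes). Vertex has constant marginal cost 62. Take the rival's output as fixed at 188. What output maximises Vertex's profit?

With the rival's output fixed at 188, Vertex's profit is π_V = (301 - (1/2)·188 - (1/2)q_V)q_V - (62q_V) = (207 - (1/2)q_V)q_V - (62q_V).
∂π_V/∂q_V = 145 - q_V = 0, so q_V = 145.

145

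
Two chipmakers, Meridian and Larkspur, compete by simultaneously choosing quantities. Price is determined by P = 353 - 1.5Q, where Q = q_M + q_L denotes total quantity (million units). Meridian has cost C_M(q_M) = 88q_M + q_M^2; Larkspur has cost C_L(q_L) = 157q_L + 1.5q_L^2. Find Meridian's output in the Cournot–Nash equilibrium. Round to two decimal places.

Meridian's profit: π_M = (353 - 1.5Q)q_M - (88q_M + q_M²). Setting ∂π_M/∂q_M = 0: 265 - 5q_M - (3/2)(q_L) = 0.
Larkspur's first-order condition: 196 - 6q_L - (3/2)(q_M) = 0.
Rearranging gives the reaction functions q_M = (265 - (3/2)q_L)/5 and q_L = (196 - (3/2)q_M)/6.
Solving the pair: q_M = 1728/37, q_L = 20.9910.

46.70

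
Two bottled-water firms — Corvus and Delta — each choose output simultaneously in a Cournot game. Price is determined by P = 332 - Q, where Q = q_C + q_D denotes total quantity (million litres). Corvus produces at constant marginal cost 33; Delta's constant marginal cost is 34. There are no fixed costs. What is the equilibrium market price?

Corvus's profit: π_C = (332 - Q)q_C - (33q_C). Setting ∂π_C/∂q_C = 0: 299 - 2q_C - (q_D) = 0.
Delta's first-order condition: 298 - 2q_D - (q_C) = 0.
Best responses: q_C = (299 - q_D)/2, q_D = (298 - q_C)/2.
Solving the pair: q_C = 100, q_D = 99.
Total output Q = 199, so price P = 332 - 199 = 133.

133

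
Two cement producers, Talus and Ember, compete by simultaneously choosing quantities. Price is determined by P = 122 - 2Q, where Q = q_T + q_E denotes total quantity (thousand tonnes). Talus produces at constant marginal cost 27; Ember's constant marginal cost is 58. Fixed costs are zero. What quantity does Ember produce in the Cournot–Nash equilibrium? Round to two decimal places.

Talus's profit: π_T = (122 - 2Q)q_T - (27q_T). Setting ∂π_T/∂q_T = 0: 95 - 4q_T - 2(q_E) = 0.
Ember's first-order condition: 64 - 4q_E - 2(q_T) = 0.
Best responses: q_T = (95 - 2q_E)/4, q_E = (64 - 2q_T)/4.
Solving the pair: q_T = 21, q_E = 11/2.

5.50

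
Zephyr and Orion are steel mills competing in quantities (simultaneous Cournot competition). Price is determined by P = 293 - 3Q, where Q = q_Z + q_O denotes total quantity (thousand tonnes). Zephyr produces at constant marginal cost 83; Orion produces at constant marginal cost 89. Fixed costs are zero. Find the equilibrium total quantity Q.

Zephyr's profit: π_Z = (293 - 3Q)q_Z - (83q_Z). Setting ∂π_Z/∂q_Z = 0: 210 - 6q_Z - 3(q_O) = 0.
Orion's first-order condition: 204 - 6q_O - 3(q_Z) = 0.
Rearranging gives the reaction functions q_Z = (210 - 3q_O)/6 and q_O = (204 - 3q_Z)/6.
Substituting one into the other gives q_Z = 24 and q_O = 22.
Total output Q = 24 + 22 = 46.

46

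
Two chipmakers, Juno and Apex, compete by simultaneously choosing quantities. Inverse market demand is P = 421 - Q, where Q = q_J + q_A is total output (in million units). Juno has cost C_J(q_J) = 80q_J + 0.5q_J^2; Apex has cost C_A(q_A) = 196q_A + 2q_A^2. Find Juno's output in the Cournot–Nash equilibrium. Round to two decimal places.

Juno's profit: π_J = (421 - Q)q_J - (80q_J + (1/2)q_J²). Setting ∂π_J/∂q_J = 0: 341 - 3q_J - (q_A) = 0.
Apex's first-order condition: 225 - 6q_A - (q_J) = 0.
So q_J = (341 - q_A)/3 and q_A = (225 - q_J)/6.
Substituting one into the other gives q_J = 1821/17 and q_A = 334/17.

107.12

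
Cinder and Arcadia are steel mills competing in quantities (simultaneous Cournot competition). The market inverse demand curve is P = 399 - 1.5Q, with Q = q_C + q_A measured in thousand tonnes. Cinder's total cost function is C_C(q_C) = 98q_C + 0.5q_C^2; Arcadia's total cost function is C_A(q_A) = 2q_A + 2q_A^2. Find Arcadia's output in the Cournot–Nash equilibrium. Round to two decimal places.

Cinder's profit: π_C = (399 - 1.5Q)q_C - (98q_C + (1/2)q_C²). Setting ∂π_C/∂q_C = 0: 301 - 4q_C - (3/2)(q_A) = 0.
Arcadia's profit: π_A = (399 - 1.5Q)q_A - (2q_A + 2q_A²). Setting ∂π_A/∂q_A = 0: 397 - 7q_A - (3/2)(q_C) = 0.
Best responses: q_C = (301 - (3/2)q_A)/4, q_A = (397 - (3/2)q_C)/7.
Solving the pair: q_C = 58.6990, q_A = 44.1359.

44.14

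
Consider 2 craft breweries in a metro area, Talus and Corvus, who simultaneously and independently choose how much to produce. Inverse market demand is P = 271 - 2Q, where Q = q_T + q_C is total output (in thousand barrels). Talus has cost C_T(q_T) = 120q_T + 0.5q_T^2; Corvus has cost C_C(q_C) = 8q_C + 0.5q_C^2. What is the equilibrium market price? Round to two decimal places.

152.71

Talus's profit: π_T = (271 - 2Q)q_T - (120q_T + (1/2)q_T²). Setting ∂π_T/∂q_T = 0: 151 - 5q_T - 2(q_C) = 0.
Corvus's profit: π_C = (271 - 2Q)q_C - (8q_C + (1/2)q_C²). Setting ∂π_C/∂q_C = 0: 263 - 5q_C - 2(q_T) = 0.
So q_T = (151 - 2q_C)/5 and q_C = (263 - 2q_T)/5.
Substituting one into the other gives q_T = 229/21 and q_C = 1013/21.
Total output Q = 414/7, so price P = 271 - 2·(414/7) = 1069/7.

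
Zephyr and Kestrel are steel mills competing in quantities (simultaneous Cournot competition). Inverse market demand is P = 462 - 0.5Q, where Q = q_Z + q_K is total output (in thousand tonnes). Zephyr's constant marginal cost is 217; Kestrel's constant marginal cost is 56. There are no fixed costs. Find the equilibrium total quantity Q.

434

Zephyr's profit: π_Z = (462 - 0.5Q)q_Z - (217q_Z). Setting ∂π_Z/∂q_Z = 0: 245 - q_Z - (1/2)(q_K) = 0.
Kestrel's profit: π_K = (462 - 0.5Q)q_K - (56q_K). Setting ∂π_K/∂q_K = 0: 406 - q_K - (1/2)(q_Z) = 0.
So q_Z = (245 - (1/2)q_K) and q_K = (406 - (1/2)q_Z).
Solving the pair: q_Z = 56, q_K = 378.
Total output Q = 56 + 378 = 434.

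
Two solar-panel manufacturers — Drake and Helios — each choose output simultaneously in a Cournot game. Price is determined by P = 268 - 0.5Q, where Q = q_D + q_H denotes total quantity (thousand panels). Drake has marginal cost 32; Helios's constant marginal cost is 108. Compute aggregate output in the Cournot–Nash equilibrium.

264

Drake's profit: π_D = (268 - 0.5Q)q_D - (32q_D). Setting ∂π_D/∂q_D = 0: 236 - q_D - (1/2)(q_H) = 0.
Helios's first-order condition: 160 - q_H - (1/2)(q_D) = 0.
So q_D = (236 - (1/2)q_H) and q_H = (160 - (1/2)q_D).
Solving the pair: q_D = 208, q_H = 56.
Total output Q = 208 + 56 = 264.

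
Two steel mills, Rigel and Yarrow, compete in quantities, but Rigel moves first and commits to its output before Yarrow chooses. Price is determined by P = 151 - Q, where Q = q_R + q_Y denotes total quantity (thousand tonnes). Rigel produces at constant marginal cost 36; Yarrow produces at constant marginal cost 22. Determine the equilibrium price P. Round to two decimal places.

The follower Yarrow best-responds to any q_R: π_Y = (151 - Q)q_Y - 22q_Y.
Setting the follower's marginal profit to zero, 129 - q_R - 2q_Y = 0, i.e. q_Y = (129 - q_R)/2.
Rigel substitutes q_Y(q_R) into its own profit: π_R = q_R(151 - q_R - (129 - q_R)/2) - 36q_R = (173/2 - (1/2)q_R)q_R - 36q_R.
Leader FOC: 101/2 - q_R = 0, so q_R = 101/2.
Then q_Y = (129 - 101/2)/2 = 157/4.
Total output Q = 359/4, so price P = 151 - 359/4 = 245/4.

61.25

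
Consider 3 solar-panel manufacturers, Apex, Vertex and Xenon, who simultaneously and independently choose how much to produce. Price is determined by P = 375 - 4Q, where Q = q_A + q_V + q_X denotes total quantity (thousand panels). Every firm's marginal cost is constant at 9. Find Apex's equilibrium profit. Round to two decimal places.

2093.06

A representative firm's profit is π_i = q_i(375 - 4Q) - 9q_i.
Setting ∂π_i/∂q_i = 0 with rivals' quantities fixed: 366 - 8q_i - 4·Σ_{j≠i} q_j = 0.
By symmetry each firm produces the same amount; substituting Σ_{j≠i} q_j = 2q_i yields q_i = 366/16 = 183/8.
Price P = 375 - 4·(549/8) = 201/2.
Apex's profit: (201/2 - 9)·(183/8) = 2093.0625.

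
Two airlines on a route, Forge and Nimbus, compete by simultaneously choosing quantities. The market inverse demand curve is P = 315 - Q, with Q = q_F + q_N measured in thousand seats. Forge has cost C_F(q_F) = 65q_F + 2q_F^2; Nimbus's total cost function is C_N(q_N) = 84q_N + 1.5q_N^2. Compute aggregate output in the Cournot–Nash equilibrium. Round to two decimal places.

74.31

Forge's profit: π_F = (315 - Q)q_F - (65q_F + 2q_F²). Setting ∂π_F/∂q_F = 0: 250 - 6q_F - (q_N) = 0.
Nimbus's profit: π_N = (315 - Q)q_N - (84q_N + (3/2)q_N²). Setting ∂π_N/∂q_N = 0: 231 - 5q_N - (q_F) = 0.
So q_F = (250 - q_N)/6 and q_N = (231 - q_F)/5.
Solving the pair: q_F = 1019/29, q_N = 1136/29.
Total output Q = 1019/29 + 1136/29 = 74.3103.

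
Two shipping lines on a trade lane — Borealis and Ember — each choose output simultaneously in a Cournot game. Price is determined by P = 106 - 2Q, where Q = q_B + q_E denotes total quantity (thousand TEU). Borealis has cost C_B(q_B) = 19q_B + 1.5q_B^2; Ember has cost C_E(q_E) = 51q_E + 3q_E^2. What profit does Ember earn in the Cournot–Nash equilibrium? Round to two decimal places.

Borealis's profit: π_B = (106 - 2Q)q_B - (19q_B + (3/2)q_B²). Setting ∂π_B/∂q_B = 0: 87 - 7q_B - 2(q_E) = 0.
Ember's profit: π_E = (106 - 2Q)q_E - (51q_E + 3q_E²). Setting ∂π_E/∂q_E = 0: 55 - 10q_E - 2(q_B) = 0.
Rearranging gives the reaction functions q_B = (87 - 2q_E)/7 and q_E = (55 - 2q_B)/10.
Substituting one into the other gives q_B = 380/33 and q_E = 211/66.
Price P = 106 - 2·(971/66) = 76.5758.
Ember's profit: 76.5758·(211/66) - 51·(211/66) - 3(211/66)² = 51.1031.

51.10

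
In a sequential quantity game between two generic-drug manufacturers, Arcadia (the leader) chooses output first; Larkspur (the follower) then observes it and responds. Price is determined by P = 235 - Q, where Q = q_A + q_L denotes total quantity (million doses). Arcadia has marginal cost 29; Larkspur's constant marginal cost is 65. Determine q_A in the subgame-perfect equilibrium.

121

Solve by backward induction. Given q_A, the follower Larkspur maximises π_L = (235 - q_A - q_L)q_L - 65q_L.
∂π_L/∂q_L = 170 - q_A - 2q_L = 0 gives the reaction function q_L = (170 - q_A)/2.
Arcadia substitutes q_L(q_A) into its own profit: π_A = q_A(235 - q_A - (170 - q_A)/2) - 29q_A = (150 - (1/2)q_A)q_A - 29q_A.
Leader FOC: 121 - q_A = 0, so q_A = 121.
Then q_L = (170 - 121)/2 = 49/2.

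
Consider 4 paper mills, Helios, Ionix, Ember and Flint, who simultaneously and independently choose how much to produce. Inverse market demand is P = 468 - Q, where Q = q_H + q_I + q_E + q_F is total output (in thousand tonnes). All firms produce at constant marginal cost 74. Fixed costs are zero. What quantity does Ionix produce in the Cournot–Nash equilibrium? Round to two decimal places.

A representative firm's profit is π_i = q_i(468 - Q) - 74q_i.
Setting ∂π_i/∂q_i = 0 with rivals' quantities fixed: 394 - 2q_i - Σ_{j≠i} q_j = 0.
By symmetry each firm produces the same amount; substituting Σ_{j≠i} q_j = 3q_i yields q_i = 394/5.

78.80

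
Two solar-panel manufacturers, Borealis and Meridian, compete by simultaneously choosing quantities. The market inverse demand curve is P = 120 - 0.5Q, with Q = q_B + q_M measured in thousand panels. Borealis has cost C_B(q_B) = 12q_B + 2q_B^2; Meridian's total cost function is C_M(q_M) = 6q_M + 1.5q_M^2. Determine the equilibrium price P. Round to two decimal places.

Borealis's profit: π_B = (120 - 0.5Q)q_B - (12q_B + 2q_B²). Setting ∂π_B/∂q_B = 0: 108 - 5q_B - (1/2)(q_M) = 0.
Meridian's first-order condition: 114 - 4q_M - (1/2)(q_B) = 0.
Rearranging gives the reaction functions q_B = (108 - (1/2)q_M)/5 and q_M = (114 - (1/2)q_B)/4.
Solving the pair: q_B = 1500/79, q_M = 26.1266.
Total output Q = 45.1139, so price P = 120 - (1/2)·45.1139 = 97.4430.

97.44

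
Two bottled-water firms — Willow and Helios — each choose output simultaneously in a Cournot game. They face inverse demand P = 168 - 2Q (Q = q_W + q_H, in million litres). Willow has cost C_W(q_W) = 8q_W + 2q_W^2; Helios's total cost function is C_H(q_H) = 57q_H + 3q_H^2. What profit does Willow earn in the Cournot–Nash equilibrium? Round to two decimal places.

Willow's profit: π_W = (168 - 2Q)q_W - (8q_W + 2q_W²). Setting ∂π_W/∂q_W = 0: 160 - 8q_W - 2(q_H) = 0.
Helios's profit: π_H = (168 - 2Q)q_H - (57q_H + 3q_H²). Setting ∂π_H/∂q_H = 0: 111 - 10q_H - 2(q_W) = 0.
So q_W = (160 - 2q_H)/8 and q_H = (111 - 2q_W)/10.
Substituting one into the other gives q_W = 689/38 and q_H = 142/19.
Price P = 168 - 2·(973/38) = 116.7895.
Willow's profit: 116.7895·(689/38) - 8·(689/38) - 2(689/38)² = 1315.0166.

1315.02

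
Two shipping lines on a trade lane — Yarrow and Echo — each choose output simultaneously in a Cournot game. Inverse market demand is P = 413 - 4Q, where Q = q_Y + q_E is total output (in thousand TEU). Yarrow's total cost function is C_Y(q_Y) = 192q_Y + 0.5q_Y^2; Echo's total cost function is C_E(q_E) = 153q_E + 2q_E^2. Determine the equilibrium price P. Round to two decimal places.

Yarrow's profit: π_Y = (413 - 4Q)q_Y - (192q_Y + (1/2)q_Y²). Setting ∂π_Y/∂q_Y = 0: 221 - 9q_Y - 4(q_E) = 0.
Echo's profit: π_E = (413 - 4Q)q_E - (153q_E + 2q_E²). Setting ∂π_E/∂q_E = 0: 260 - 12q_E - 4(q_Y) = 0.
Rearranging gives the reaction functions q_Y = (221 - 4q_E)/9 and q_E = (260 - 4q_Y)/12.
Substituting one into the other gives q_Y = 403/23 and q_E = 364/23.
Total output Q = 767/23, so price P = 413 - 4·(767/23) = 279.6087.

279.61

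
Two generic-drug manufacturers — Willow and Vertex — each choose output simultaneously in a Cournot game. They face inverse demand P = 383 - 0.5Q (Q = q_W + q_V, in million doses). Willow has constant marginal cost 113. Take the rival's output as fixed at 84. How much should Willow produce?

228

With the rival's output fixed at 84, Willow's profit is π_W = (383 - (1/2)·84 - (1/2)q_W)q_W - (113q_W) = (341 - (1/2)q_W)q_W - (113q_W).
∂π_W/∂q_W = 228 - q_W = 0, so q_W = 228.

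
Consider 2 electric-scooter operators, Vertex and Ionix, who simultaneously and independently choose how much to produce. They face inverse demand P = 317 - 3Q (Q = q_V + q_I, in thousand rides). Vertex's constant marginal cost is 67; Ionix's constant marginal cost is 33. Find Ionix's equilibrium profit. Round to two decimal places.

Vertex's profit: π_V = (317 - 3Q)q_V - (67q_V). Setting ∂π_V/∂q_V = 0: 250 - 6q_V - 3(q_I) = 0.
Ionix's first-order condition: 284 - 6q_I - 3(q_V) = 0.
Rearranging gives the reaction functions q_V = (250 - 3q_I)/6 and q_I = (284 - 3q_V)/6.
Solving the pair: q_V = 24, q_I = 106/3.
Price P = 317 - 3·(178/3) = 139.
Ionix's profit: (139 - 33)·(106/3) = 3745.3333.

3745.33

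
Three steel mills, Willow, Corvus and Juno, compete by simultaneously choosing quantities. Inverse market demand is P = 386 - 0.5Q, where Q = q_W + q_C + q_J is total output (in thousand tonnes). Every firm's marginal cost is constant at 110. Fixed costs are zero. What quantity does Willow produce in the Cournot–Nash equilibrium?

A representative firm's profit is π_i = q_i(386 - 0.5Q) - 110q_i.
First-order condition (treating rivals' output as given): 276 - q_i - (1/2)·Σ_{j≠i} q_j = 0.
With identical firms every q_j equals q_i, so Σ_{j≠i} q_j = 2q_i and 276 = 2q_i, giving q_i = 138.

138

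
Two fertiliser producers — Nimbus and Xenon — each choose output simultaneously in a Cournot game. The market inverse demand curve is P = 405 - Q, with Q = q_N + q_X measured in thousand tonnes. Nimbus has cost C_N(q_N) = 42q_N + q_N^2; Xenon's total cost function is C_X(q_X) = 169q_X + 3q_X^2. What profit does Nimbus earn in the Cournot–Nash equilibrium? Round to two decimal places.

Nimbus's profit: π_N = (405 - Q)q_N - (42q_N + q_N²). Setting ∂π_N/∂q_N = 0: 363 - 4q_N - (q_X) = 0.
Xenon's first-order condition: 236 - 8q_X - (q_N) = 0.
Rearranging gives the reaction functions q_N = (363 - q_X)/4 and q_X = (236 - q_N)/8.
Substituting one into the other gives q_N = 86.0645 and q_X = 581/31.
Price P = 405 - 104.8065 = 300.1935.
Nimbus's profit: 300.1935·86.0645 - 42·86.0645 - 86.0645² = 14814.2019.

14814.20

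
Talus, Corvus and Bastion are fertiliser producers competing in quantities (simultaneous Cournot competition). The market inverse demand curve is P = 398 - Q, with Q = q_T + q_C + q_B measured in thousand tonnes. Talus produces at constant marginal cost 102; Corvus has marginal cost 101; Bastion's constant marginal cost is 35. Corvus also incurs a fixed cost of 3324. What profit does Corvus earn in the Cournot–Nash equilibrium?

40

Talus's profit: π_T = (398 - Q)q_T - (102q_T). Setting ∂π_T/∂q_T = 0: 296 - 2q_T - (q_C + q_B) = 0.
Corvus's first-order condition: 297 - 2q_C - (q_T + q_B) = 0.
Bastion's profit: π_B = (398 - Q)q_B - (35q_B). Setting ∂π_B/∂q_B = 0: 363 - 2q_B - (q_T + q_C) = 0.
Adding the 3 first-order conditions: 956 − 4Q = 0, so Q = 239.
Back-substituting: q_T = (296 − 239) = 57, q_C = (297 − 239) = 58, q_B = (363 − 239) = 124.
Price P = 398 - 239 = 159.
Corvus's profit: (159 - 101)·58 - 3324 = 40.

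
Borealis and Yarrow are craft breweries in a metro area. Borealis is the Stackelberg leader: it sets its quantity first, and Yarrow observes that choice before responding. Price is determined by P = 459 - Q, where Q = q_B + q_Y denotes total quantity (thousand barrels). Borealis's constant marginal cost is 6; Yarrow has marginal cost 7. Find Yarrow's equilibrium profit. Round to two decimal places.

12656.25

The follower Yarrow best-responds to any q_B: π_Y = (459 - Q)q_Y - 7q_Y.
Setting the follower's marginal profit to zero, 452 - q_B - 2q_Y = 0, i.e. q_Y = (452 - q_B)/2.
Borealis substitutes q_Y(q_B) into its own profit: π_B = q_B(459 - q_B - (452 - q_B)/2) - 6q_B = (233 - (1/2)q_B)q_B - 6q_B.
Leader FOC: 227 - q_B = 0, so q_B = 227.
Then q_Y = (452 - 227)/2 = 225/2.
Price P = 459 - 679/2 = 239/2.
Yarrow's profit: (239/2 - 7)·(225/2) = 12656.2500.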